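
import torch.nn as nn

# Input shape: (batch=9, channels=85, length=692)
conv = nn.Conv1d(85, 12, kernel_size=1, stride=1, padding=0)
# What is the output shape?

Input shape: (9, 85, 692)
Output shape: (9, 12, 692)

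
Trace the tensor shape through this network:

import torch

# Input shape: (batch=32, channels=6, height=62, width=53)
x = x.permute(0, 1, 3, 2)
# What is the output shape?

Input shape: (32, 6, 62, 53)
Output shape: (32, 6, 53, 62)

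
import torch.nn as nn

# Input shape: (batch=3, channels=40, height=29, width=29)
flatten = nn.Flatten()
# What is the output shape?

Input shape: (3, 40, 29, 29)
Output shape: (3, 33640)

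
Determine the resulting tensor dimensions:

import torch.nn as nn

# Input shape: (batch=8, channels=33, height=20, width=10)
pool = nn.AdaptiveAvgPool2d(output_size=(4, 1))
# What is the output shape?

Input shape: (8, 33, 20, 10)
Output shape: (8, 33, 4, 1)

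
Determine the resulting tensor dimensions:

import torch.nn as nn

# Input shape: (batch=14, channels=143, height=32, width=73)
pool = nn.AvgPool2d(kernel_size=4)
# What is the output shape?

Input shape: (14, 143, 32, 73)
Output shape: (14, 143, 8, 18)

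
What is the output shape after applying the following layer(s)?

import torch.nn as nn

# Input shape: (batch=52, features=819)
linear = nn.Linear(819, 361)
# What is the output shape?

Input shape: (52, 819)
Output shape: (52, 361)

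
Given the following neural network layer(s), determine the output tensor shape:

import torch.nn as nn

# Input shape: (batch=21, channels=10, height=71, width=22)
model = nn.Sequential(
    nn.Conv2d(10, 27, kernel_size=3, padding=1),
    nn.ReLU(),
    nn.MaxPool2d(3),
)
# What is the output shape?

Input shape: (21, 10, 71, 22)
  -> after Conv2d: (21, 27, 71, 22)
  -> after ReLU: (21, 27, 71, 22)
Output shape: (21, 27, 23, 7)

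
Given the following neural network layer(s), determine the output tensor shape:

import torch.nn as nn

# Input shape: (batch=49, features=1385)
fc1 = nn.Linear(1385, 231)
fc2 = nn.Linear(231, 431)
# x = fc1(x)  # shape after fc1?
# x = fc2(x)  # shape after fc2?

Input shape: (49, 1385)
  -> after fc1: (49, 231)
Output shape: (49, 431)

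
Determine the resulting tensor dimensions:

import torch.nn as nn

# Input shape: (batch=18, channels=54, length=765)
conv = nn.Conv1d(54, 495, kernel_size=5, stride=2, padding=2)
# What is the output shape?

Input shape: (18, 54, 765)
Output shape: (18, 495, 383)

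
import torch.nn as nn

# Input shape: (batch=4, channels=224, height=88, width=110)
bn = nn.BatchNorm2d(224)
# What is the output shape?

Input shape: (4, 224, 88, 110)
Output shape: (4, 224, 88, 110)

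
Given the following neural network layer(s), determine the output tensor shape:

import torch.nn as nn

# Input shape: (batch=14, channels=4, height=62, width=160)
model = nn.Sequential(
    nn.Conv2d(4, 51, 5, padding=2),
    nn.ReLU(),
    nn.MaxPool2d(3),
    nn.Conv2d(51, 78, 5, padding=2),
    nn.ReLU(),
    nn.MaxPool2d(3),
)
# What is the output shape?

Input shape: (14, 4, 62, 160)
  -> after first Conv2d: (14, 51, 62, 160)
  -> after first MaxPool2d: (14, 51, 20, 53)
  -> after second Conv2d: (14, 78, 20, 53)
Output shape: (14, 78, 6, 17)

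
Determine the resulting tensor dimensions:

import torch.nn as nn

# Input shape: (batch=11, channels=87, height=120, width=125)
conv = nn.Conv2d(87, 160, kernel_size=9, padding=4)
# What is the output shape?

Input shape: (11, 87, 120, 125)
Output shape: (11, 160, 120, 125)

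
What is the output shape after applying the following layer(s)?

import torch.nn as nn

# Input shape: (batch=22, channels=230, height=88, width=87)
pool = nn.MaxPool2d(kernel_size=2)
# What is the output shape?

Input shape: (22, 230, 88, 87)
Output shape: (22, 230, 44, 43)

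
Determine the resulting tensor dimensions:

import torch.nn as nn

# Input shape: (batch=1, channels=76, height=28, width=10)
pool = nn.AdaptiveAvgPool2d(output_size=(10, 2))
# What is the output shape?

Input shape: (1, 76, 28, 10)
Output shape: (1, 76, 10, 2)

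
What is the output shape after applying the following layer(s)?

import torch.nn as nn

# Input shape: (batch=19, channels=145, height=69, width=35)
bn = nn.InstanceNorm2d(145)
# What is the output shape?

Input shape: (19, 145, 69, 35)
Output shape: (19, 145, 69, 35)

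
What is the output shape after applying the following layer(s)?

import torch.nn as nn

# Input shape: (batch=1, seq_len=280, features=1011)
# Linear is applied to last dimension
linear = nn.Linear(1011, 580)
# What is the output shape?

Input shape: (1, 280, 1011)
Output shape: (1, 280, 580)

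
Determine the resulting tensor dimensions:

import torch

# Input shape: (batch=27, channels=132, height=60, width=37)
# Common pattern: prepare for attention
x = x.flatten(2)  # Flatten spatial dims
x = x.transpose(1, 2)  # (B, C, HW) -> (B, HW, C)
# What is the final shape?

Input shape: (27, 132, 60, 37)
  -> after flatten(2): (27, 132, 2220)
Output shape: (27, 2220, 132)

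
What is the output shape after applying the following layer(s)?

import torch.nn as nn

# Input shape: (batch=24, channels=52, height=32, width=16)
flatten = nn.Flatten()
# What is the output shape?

Input shape: (24, 52, 32, 16)
Output shape: (24, 26624)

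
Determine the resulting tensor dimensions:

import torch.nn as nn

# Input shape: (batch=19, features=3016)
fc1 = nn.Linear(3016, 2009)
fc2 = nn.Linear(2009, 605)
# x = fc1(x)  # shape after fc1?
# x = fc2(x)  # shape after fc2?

Input shape: (19, 3016)
  -> after fc1: (19, 2009)
Output shape: (19, 605)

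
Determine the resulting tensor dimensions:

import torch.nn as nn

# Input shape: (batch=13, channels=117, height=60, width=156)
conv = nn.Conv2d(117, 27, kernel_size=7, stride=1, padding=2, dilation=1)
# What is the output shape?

Input shape: (13, 117, 60, 156)
Output shape: (13, 27, 58, 154)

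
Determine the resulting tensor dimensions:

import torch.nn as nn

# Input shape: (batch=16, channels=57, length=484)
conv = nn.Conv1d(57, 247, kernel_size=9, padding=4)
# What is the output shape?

Input shape: (16, 57, 484)
Output shape: (16, 247, 484)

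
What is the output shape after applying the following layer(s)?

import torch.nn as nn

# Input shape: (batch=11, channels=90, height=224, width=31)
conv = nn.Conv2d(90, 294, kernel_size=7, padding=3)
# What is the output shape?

Input shape: (11, 90, 224, 31)
Output shape: (11, 294, 224, 31)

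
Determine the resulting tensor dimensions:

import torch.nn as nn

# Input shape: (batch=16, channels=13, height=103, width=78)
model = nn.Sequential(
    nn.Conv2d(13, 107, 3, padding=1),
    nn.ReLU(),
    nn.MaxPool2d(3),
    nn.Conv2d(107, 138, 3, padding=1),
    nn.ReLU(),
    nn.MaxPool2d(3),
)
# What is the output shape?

Input shape: (16, 13, 103, 78)
  -> after first Conv2d: (16, 107, 103, 78)
  -> after first MaxPool2d: (16, 107, 34, 26)
  -> after second Conv2d: (16, 138, 34, 26)
Output shape: (16, 138, 11, 8)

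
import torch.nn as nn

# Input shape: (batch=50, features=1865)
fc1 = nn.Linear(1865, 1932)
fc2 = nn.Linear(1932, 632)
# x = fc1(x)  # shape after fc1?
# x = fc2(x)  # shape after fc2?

Input shape: (50, 1865)
  -> after fc1: (50, 1932)
Output shape: (50, 632)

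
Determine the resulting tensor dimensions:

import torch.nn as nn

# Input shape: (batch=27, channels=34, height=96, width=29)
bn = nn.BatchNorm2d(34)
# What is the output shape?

Input shape: (27, 34, 96, 29)
Output shape: (27, 34, 96, 29)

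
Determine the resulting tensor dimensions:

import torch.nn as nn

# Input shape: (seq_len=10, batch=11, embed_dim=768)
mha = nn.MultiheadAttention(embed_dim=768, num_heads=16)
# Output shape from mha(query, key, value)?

Input shape: (10, 11, 768)
Output shape: (10, 11, 768)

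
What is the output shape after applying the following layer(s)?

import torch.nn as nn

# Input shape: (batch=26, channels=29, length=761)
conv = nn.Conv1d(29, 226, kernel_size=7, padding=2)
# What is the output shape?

Input shape: (26, 29, 761)
Output shape: (26, 226, 759)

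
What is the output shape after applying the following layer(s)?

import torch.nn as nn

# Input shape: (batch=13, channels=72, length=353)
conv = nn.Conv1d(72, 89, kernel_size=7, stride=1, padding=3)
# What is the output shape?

Input shape: (13, 72, 353)
Output shape: (13, 89, 353)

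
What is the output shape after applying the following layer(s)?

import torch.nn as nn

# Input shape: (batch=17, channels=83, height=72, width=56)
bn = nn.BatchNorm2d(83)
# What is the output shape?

Input shape: (17, 83, 72, 56)
Output shape: (17, 83, 72, 56)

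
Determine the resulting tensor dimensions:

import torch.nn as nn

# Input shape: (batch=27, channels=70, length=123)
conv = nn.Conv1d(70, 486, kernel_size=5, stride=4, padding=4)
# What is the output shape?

Input shape: (27, 70, 123)
Output shape: (27, 486, 32)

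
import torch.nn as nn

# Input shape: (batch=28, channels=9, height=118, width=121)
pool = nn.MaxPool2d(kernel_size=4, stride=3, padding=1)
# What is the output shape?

Input shape: (28, 9, 118, 121)
Output shape: (28, 9, 39, 40)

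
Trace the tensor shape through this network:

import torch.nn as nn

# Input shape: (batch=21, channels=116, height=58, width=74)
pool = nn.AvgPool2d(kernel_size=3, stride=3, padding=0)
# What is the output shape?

Input shape: (21, 116, 58, 74)
Output shape: (21, 116, 19, 24)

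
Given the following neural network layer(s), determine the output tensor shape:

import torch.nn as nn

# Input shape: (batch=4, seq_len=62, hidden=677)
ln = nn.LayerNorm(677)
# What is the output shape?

Input shape: (4, 62, 677)
Output shape: (4, 62, 677)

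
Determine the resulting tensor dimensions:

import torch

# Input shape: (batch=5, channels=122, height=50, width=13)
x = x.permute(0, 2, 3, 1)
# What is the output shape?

Input shape: (5, 122, 50, 13)
Output shape: (5, 50, 13, 122)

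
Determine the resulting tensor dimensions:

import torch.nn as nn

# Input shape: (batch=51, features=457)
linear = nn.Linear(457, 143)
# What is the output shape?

Input shape: (51, 457)
Output shape: (51, 143)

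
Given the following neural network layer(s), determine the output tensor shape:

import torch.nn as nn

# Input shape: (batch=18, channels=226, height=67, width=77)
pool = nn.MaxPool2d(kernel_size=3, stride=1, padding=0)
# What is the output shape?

Input shape: (18, 226, 67, 77)
Output shape: (18, 226, 65, 75)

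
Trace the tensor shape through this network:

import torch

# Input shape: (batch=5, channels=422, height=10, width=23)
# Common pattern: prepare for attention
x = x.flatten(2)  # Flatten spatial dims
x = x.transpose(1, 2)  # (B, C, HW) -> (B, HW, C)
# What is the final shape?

Input shape: (5, 422, 10, 23)
  -> after flatten(2): (5, 422, 230)
Output shape: (5, 230, 422)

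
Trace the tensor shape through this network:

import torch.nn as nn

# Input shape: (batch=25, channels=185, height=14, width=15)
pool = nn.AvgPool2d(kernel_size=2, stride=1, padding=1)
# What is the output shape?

Input shape: (25, 185, 14, 15)
Output shape: (25, 185, 15, 16)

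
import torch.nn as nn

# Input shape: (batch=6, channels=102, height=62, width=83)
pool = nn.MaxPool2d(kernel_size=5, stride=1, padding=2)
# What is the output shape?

Input shape: (6, 102, 62, 83)
Output shape: (6, 102, 62, 83)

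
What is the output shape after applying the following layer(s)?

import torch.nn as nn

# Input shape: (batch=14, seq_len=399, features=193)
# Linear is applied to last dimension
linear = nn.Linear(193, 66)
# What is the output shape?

Input shape: (14, 399, 193)
Output shape: (14, 399, 66)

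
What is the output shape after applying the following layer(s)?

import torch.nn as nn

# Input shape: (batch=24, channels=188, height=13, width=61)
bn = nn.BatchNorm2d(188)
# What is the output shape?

Input shape: (24, 188, 13, 61)
Output shape: (24, 188, 13, 61)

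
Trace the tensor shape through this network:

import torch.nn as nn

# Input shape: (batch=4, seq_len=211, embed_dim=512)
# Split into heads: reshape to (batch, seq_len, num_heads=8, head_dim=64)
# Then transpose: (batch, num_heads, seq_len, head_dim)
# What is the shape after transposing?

Input shape: (4, 211, 512)
  -> after reshape: (4, 211, 8, 64)
Output shape: (4, 8, 211, 64)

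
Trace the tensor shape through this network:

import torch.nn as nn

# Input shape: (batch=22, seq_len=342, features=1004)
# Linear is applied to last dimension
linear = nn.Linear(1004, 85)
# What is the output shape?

Input shape: (22, 342, 1004)
Output shape: (22, 342, 85)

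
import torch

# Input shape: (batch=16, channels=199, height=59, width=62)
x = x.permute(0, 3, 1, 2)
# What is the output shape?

Input shape: (16, 199, 59, 62)
Output shape: (16, 62, 199, 59)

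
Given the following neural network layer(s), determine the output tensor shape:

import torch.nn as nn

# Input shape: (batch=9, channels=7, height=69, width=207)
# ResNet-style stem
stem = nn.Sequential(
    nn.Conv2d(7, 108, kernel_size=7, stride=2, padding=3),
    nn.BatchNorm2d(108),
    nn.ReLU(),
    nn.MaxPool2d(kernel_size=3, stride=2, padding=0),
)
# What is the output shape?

Input shape: (9, 7, 69, 207)
  -> after Conv2d 7x7 stride=2: (9, 108, 35, 104)
Output shape: (9, 108, 17, 51)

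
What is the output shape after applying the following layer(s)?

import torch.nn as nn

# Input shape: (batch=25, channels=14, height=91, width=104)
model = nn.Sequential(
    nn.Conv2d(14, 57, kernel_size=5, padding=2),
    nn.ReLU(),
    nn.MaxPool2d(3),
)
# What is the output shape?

Input shape: (25, 14, 91, 104)
  -> after Conv2d: (25, 57, 91, 104)
  -> after ReLU: (25, 57, 91, 104)
Output shape: (25, 57, 30, 34)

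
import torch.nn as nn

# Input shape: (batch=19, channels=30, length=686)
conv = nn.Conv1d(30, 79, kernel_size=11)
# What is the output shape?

Input shape: (19, 30, 686)
Output shape: (19, 79, 676)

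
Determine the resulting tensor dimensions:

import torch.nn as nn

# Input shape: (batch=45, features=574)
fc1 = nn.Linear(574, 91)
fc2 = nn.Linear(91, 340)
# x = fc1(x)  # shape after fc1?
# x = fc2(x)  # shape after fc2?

Input shape: (45, 574)
  -> after fc1: (45, 91)
Output shape: (45, 340)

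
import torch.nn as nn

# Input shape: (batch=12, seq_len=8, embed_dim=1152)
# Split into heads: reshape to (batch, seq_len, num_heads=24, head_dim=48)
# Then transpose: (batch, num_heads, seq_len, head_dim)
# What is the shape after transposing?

Input shape: (12, 8, 1152)
  -> after reshape: (12, 8, 24, 48)
Output shape: (12, 24, 8, 48)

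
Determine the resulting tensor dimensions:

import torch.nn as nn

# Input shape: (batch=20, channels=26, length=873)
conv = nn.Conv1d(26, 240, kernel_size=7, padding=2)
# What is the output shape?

Input shape: (20, 26, 873)
Output shape: (20, 240, 871)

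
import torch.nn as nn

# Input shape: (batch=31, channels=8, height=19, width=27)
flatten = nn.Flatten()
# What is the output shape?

Input shape: (31, 8, 19, 27)
Output shape: (31, 4104)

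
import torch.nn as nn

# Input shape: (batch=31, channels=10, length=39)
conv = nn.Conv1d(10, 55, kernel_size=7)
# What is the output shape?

Input shape: (31, 10, 39)
Output shape: (31, 55, 33)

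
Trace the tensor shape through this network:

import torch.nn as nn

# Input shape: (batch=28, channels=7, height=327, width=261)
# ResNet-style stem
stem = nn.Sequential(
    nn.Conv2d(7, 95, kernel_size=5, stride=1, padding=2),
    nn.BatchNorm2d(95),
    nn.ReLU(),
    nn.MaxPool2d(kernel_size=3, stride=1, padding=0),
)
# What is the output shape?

Input shape: (28, 7, 327, 261)
  -> after Conv2d 5x5 stride=1: (28, 95, 327, 261)
Output shape: (28, 95, 325, 259)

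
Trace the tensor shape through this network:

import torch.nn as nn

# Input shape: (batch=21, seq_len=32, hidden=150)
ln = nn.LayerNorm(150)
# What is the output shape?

Input shape: (21, 32, 150)
Output shape: (21, 32, 150)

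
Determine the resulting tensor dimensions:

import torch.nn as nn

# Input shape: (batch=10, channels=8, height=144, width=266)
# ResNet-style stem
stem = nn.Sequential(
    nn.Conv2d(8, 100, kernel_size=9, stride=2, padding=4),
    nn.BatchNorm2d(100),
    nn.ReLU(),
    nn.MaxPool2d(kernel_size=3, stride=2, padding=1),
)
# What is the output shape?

Input shape: (10, 8, 144, 266)
  -> after Conv2d 9x9 stride=2: (10, 100, 72, 133)
Output shape: (10, 100, 36, 67)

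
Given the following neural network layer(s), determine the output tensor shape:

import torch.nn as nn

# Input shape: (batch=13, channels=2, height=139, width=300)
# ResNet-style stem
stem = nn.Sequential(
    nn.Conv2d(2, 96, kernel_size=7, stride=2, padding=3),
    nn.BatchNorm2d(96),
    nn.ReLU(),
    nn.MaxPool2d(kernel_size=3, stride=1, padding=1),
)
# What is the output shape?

Input shape: (13, 2, 139, 300)
  -> after Conv2d 7x7 stride=2: (13, 96, 70, 150)
Output shape: (13, 96, 70, 150)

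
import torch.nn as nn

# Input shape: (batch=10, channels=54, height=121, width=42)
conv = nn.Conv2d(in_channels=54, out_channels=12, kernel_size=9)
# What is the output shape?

Input shape: (10, 54, 121, 42)
Output shape: (10, 12, 113, 34)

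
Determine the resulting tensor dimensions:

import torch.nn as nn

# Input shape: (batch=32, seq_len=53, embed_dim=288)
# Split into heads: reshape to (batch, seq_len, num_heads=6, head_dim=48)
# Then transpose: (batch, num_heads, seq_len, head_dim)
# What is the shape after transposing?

Input shape: (32, 53, 288)
  -> after reshape: (32, 53, 6, 48)
Output shape: (32, 6, 53, 48)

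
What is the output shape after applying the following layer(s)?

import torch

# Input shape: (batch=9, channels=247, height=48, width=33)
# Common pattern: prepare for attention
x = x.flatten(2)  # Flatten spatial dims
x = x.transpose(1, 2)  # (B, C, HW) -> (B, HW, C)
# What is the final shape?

Input shape: (9, 247, 48, 33)
  -> after flatten(2): (9, 247, 1584)
Output shape: (9, 1584, 247)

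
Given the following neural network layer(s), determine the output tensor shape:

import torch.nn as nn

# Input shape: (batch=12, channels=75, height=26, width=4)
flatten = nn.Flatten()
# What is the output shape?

Input shape: (12, 75, 26, 4)
Output shape: (12, 7800)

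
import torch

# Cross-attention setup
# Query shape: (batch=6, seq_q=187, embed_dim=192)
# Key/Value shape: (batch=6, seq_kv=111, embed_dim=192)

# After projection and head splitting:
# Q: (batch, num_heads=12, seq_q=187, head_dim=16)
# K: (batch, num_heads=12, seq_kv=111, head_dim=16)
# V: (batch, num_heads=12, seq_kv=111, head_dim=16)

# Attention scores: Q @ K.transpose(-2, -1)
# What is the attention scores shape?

Input shape: (6, 187, 192)
Output shape: (6, 12, 187, 111)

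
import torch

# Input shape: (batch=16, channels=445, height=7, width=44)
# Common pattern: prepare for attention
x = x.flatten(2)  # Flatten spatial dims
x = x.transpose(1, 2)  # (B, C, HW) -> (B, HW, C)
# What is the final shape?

Input shape: (16, 445, 7, 44)
  -> after flatten(2): (16, 445, 308)
Output shape: (16, 308, 445)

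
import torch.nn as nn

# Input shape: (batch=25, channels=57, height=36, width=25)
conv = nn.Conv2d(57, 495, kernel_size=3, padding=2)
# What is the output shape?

Input shape: (25, 57, 36, 25)
Output shape: (25, 495, 38, 27)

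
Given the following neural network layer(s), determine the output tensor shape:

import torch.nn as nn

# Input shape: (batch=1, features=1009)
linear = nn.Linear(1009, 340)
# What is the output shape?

Input shape: (1, 1009)
Output shape: (1, 340)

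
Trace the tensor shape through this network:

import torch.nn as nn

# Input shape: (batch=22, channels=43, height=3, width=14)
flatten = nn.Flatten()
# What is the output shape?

Input shape: (22, 43, 3, 14)
Output shape: (22, 1806)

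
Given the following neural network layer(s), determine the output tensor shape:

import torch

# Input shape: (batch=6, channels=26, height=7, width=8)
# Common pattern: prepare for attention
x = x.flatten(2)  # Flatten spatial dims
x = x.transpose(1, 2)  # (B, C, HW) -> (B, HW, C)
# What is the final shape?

Input shape: (6, 26, 7, 8)
  -> after flatten(2): (6, 26, 56)
Output shape: (6, 56, 26)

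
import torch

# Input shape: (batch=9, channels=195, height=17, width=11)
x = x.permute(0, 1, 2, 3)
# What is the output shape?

Input shape: (9, 195, 17, 11)
Output shape: (9, 195, 17, 11)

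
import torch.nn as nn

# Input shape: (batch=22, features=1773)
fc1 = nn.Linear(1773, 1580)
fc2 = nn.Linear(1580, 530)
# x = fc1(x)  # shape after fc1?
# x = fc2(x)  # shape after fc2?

Input shape: (22, 1773)
  -> after fc1: (22, 1580)
Output shape: (22, 530)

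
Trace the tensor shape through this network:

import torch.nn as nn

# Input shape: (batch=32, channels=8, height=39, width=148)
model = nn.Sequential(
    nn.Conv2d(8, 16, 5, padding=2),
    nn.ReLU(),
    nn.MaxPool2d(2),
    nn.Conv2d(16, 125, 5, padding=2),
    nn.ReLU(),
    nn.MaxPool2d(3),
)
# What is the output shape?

Input shape: (32, 8, 39, 148)
  -> after first Conv2d: (32, 16, 39, 148)
  -> after first MaxPool2d: (32, 16, 19, 74)
  -> after second Conv2d: (32, 125, 19, 74)
Output shape: (32, 125, 6, 24)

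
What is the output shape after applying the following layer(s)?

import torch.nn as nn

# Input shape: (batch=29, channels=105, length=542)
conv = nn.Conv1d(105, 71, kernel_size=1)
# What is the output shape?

Input shape: (29, 105, 542)
Output shape: (29, 71, 542)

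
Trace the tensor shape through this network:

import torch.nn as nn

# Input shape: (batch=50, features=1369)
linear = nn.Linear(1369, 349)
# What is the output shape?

Input shape: (50, 1369)
Output shape: (50, 349)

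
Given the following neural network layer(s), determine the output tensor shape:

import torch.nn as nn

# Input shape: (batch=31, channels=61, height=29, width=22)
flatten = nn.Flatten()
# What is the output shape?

Input shape: (31, 61, 29, 22)
Output shape: (31, 38918)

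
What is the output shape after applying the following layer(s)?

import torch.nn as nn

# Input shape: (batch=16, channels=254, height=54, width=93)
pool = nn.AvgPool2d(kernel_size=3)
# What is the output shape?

Input shape: (16, 254, 54, 93)
Output shape: (16, 254, 18, 31)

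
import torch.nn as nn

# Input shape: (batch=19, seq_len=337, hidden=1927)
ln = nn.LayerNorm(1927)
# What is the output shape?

Input shape: (19, 337, 1927)
Output shape: (19, 337, 1927)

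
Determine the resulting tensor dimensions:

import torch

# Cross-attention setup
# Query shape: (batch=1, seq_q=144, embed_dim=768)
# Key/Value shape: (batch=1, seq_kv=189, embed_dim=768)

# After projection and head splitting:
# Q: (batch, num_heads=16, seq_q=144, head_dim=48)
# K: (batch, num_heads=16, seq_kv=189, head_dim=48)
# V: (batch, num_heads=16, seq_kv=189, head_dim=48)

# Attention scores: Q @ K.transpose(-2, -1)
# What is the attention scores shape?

Input shape: (1, 144, 768)
Output shape: (1, 16, 144, 189)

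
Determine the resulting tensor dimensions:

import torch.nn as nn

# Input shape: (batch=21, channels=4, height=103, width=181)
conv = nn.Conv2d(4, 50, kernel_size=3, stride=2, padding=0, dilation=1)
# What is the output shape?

Input shape: (21, 4, 103, 181)
Output shape: (21, 50, 51, 90)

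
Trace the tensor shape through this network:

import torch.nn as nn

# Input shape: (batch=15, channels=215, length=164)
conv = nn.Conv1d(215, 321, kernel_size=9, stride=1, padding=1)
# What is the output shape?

Input shape: (15, 215, 164)
Output shape: (15, 321, 158)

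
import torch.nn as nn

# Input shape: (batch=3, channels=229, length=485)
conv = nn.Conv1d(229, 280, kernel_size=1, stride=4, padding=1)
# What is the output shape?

Input shape: (3, 229, 485)
Output shape: (3, 280, 122)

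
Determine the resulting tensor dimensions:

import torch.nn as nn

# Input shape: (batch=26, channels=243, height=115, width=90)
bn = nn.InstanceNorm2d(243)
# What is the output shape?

Input shape: (26, 243, 115, 90)
Output shape: (26, 243, 115, 90)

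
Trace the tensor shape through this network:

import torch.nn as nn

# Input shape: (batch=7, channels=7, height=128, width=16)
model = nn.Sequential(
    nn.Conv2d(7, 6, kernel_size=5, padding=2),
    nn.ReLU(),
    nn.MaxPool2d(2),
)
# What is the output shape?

Input shape: (7, 7, 128, 16)
  -> after Conv2d: (7, 6, 128, 16)
  -> after ReLU: (7, 6, 128, 16)
Output shape: (7, 6, 64, 8)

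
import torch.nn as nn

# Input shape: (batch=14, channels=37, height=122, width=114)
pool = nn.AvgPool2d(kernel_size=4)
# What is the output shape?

Input shape: (14, 37, 122, 114)
Output shape: (14, 37, 30, 28)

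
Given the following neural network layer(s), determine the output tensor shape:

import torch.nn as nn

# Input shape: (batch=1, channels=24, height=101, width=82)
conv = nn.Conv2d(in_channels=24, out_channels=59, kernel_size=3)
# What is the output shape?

Input shape: (1, 24, 101, 82)
Output shape: (1, 59, 99, 80)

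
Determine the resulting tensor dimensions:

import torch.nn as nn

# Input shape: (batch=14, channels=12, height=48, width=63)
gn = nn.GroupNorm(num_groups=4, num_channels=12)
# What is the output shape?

Input shape: (14, 12, 48, 63)
Output shape: (14, 12, 48, 63)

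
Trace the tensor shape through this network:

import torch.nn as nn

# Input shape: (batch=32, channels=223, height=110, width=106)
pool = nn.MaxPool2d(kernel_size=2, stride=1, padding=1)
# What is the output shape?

Input shape: (32, 223, 110, 106)
Output shape: (32, 223, 111, 107)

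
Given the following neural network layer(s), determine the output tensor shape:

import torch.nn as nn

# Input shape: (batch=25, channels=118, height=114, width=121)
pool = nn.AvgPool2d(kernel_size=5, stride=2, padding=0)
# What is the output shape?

Input shape: (25, 118, 114, 121)
Output shape: (25, 118, 55, 59)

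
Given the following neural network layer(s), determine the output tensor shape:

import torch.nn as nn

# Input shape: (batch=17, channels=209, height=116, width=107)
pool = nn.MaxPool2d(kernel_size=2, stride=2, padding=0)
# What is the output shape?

Input shape: (17, 209, 116, 107)
Output shape: (17, 209, 58, 53)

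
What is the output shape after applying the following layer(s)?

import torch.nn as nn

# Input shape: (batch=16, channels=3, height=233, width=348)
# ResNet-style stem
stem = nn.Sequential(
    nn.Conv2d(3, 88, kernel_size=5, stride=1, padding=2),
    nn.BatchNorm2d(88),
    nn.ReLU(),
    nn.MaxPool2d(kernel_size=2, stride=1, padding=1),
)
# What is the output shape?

Input shape: (16, 3, 233, 348)
  -> after Conv2d 5x5 stride=1: (16, 88, 233, 348)
Output shape: (16, 88, 234, 349)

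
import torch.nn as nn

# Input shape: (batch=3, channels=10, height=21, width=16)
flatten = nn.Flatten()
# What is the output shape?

Input shape: (3, 10, 21, 16)
Output shape: (3, 3360)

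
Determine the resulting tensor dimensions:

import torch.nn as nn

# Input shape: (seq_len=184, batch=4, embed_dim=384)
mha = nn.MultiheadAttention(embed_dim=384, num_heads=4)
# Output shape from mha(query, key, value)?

Input shape: (184, 4, 384)
Output shape: (184, 4, 384)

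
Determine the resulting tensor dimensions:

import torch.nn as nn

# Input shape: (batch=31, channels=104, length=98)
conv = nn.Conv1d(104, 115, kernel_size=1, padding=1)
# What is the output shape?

Input shape: (31, 104, 98)
Output shape: (31, 115, 100)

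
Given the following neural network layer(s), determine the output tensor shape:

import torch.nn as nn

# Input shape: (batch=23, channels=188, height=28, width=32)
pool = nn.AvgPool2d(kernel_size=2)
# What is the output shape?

Input shape: (23, 188, 28, 32)
Output shape: (23, 188, 14, 16)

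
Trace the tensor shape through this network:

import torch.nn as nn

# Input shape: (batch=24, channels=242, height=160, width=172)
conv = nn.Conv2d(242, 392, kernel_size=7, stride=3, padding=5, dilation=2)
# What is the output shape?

Input shape: (24, 242, 160, 172)
Output shape: (24, 392, 53, 57)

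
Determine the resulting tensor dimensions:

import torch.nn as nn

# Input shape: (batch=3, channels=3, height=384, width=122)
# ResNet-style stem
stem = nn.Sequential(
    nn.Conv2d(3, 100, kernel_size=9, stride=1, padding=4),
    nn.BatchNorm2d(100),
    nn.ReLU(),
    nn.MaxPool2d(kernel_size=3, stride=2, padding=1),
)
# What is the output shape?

Input shape: (3, 3, 384, 122)
  -> after Conv2d 9x9 stride=1: (3, 100, 384, 122)
Output shape: (3, 100, 192, 61)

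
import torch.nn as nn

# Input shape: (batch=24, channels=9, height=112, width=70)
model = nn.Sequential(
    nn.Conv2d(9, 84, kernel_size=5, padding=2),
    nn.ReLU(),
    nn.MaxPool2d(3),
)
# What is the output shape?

Input shape: (24, 9, 112, 70)
  -> after Conv2d: (24, 84, 112, 70)
  -> after ReLU: (24, 84, 112, 70)
Output shape: (24, 84, 37, 23)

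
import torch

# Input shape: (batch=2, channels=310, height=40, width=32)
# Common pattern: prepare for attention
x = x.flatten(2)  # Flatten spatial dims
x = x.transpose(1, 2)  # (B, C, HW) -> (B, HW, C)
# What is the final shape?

Input shape: (2, 310, 40, 32)
  -> after flatten(2): (2, 310, 1280)
Output shape: (2, 1280, 310)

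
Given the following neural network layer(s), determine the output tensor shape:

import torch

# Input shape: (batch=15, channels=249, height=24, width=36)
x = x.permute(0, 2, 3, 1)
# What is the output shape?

Input shape: (15, 249, 24, 36)
Output shape: (15, 24, 36, 249)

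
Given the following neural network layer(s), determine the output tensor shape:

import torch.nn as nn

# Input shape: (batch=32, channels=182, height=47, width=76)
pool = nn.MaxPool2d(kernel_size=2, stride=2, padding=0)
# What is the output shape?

Input shape: (32, 182, 47, 76)
Output shape: (32, 182, 23, 38)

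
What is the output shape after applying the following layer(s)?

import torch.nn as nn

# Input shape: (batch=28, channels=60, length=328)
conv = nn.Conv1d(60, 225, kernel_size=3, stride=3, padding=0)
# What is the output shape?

Input shape: (28, 60, 328)
Output shape: (28, 225, 109)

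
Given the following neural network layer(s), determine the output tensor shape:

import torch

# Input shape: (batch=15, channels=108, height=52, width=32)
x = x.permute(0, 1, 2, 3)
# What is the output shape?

Input shape: (15, 108, 52, 32)
Output shape: (15, 108, 52, 32)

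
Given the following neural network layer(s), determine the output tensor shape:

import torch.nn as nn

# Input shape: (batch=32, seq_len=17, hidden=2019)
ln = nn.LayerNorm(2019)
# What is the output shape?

Input shape: (32, 17, 2019)
Output shape: (32, 17, 2019)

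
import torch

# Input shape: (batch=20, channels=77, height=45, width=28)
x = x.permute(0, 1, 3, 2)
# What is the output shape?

Input shape: (20, 77, 45, 28)
Output shape: (20, 77, 28, 45)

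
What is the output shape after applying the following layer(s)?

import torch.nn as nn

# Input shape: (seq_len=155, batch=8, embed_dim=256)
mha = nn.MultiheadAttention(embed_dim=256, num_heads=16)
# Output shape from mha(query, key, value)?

Input shape: (155, 8, 256)
Output shape: (155, 8, 256)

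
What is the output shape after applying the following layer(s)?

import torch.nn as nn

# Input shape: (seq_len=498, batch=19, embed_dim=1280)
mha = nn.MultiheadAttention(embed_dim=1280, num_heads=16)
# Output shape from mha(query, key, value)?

Input shape: (498, 19, 1280)
Output shape: (498, 19, 1280)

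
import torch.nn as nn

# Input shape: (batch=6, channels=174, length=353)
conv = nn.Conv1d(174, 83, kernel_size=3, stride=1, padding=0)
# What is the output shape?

Input shape: (6, 174, 353)
Output shape: (6, 83, 351)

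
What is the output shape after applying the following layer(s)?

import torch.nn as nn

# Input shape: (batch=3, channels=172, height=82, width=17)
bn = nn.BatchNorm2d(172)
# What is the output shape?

Input shape: (3, 172, 82, 17)
Output shape: (3, 172, 82, 17)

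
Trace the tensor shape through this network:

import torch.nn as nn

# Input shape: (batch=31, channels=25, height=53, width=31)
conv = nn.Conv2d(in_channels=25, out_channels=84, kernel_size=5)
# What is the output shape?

Input shape: (31, 25, 53, 31)
Output shape: (31, 84, 49, 27)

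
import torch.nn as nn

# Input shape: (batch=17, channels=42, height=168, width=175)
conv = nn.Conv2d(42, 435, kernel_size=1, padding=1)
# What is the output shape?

Input shape: (17, 42, 168, 175)
Output shape: (17, 435, 170, 177)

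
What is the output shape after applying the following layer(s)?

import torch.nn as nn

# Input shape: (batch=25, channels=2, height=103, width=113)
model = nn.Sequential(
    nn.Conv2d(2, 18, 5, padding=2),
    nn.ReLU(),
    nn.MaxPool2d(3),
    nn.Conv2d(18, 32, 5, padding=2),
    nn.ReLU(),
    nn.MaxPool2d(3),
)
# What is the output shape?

Input shape: (25, 2, 103, 113)
  -> after first Conv2d: (25, 18, 103, 113)
  -> after first MaxPool2d: (25, 18, 34, 37)
  -> after second Conv2d: (25, 32, 34, 37)
Output shape: (25, 32, 11, 12)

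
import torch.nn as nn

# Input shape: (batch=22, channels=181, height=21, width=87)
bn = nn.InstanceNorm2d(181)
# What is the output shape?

Input shape: (22, 181, 21, 87)
Output shape: (22, 181, 21, 87)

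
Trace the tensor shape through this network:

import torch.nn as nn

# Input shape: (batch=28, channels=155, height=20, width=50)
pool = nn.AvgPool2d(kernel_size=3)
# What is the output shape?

Input shape: (28, 155, 20, 50)
Output shape: (28, 155, 6, 16)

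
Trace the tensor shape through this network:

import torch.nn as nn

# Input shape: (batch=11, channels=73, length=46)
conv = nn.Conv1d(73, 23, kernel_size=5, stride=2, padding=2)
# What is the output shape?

Input shape: (11, 73, 46)
Output shape: (11, 23, 23)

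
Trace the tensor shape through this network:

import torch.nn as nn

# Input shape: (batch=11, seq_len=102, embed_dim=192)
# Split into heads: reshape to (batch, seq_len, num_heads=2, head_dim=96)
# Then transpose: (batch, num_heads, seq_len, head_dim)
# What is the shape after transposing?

Input shape: (11, 102, 192)
  -> after reshape: (11, 102, 2, 96)
Output shape: (11, 2, 102, 96)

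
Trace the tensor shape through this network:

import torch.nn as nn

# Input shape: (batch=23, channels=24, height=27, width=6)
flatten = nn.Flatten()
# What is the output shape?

Input shape: (23, 24, 27, 6)
Output shape: (23, 3888)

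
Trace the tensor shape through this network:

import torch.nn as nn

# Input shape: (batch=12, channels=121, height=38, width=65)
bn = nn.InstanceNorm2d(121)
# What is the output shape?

Input shape: (12, 121, 38, 65)
Output shape: (12, 121, 38, 65)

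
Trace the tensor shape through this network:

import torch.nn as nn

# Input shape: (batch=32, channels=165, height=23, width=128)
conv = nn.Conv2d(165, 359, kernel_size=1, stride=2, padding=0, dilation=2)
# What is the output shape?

Input shape: (32, 165, 23, 128)
Output shape: (32, 359, 12, 64)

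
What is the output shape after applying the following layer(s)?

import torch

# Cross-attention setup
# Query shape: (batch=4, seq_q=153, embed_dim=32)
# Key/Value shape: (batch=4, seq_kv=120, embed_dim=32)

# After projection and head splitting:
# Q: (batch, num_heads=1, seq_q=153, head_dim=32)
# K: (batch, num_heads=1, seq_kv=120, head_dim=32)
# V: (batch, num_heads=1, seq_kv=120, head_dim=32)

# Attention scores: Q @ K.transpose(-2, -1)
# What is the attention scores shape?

Input shape: (4, 153, 32)
Output shape: (4, 1, 153, 120)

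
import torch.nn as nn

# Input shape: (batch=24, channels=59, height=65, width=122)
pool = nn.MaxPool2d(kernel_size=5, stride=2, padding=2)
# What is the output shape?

Input shape: (24, 59, 65, 122)
Output shape: (24, 59, 33, 61)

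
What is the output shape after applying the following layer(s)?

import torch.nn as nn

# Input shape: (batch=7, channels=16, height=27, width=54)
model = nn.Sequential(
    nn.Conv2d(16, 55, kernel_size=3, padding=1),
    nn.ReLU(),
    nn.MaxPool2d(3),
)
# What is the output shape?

Input shape: (7, 16, 27, 54)
  -> after Conv2d: (7, 55, 27, 54)
  -> after ReLU: (7, 55, 27, 54)
Output shape: (7, 55, 9, 18)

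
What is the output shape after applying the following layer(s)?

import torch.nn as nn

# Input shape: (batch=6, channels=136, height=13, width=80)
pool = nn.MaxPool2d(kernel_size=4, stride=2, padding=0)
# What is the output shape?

Input shape: (6, 136, 13, 80)
Output shape: (6, 136, 5, 39)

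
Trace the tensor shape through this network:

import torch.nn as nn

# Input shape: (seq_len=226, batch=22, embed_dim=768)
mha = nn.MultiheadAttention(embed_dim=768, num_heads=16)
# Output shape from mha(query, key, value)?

Input shape: (226, 22, 768)
Output shape: (226, 22, 768)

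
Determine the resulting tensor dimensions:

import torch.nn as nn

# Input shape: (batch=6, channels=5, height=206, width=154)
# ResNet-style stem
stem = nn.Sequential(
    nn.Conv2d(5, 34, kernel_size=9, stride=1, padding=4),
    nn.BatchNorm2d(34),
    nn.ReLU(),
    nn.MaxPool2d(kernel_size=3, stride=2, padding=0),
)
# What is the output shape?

Input shape: (6, 5, 206, 154)
  -> after Conv2d 9x9 stride=1: (6, 34, 206, 154)
Output shape: (6, 34, 102, 76)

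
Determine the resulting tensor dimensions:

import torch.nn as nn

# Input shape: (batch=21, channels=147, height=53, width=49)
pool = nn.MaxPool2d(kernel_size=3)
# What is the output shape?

Input shape: (21, 147, 53, 49)
Output shape: (21, 147, 17, 16)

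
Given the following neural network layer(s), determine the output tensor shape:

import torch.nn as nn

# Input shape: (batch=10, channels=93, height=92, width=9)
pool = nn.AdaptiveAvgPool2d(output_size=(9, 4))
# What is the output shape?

Input shape: (10, 93, 92, 9)
Output shape: (10, 93, 9, 4)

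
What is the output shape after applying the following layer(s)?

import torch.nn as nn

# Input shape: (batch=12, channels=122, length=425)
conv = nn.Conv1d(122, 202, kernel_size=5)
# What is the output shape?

Input shape: (12, 122, 425)
Output shape: (12, 202, 421)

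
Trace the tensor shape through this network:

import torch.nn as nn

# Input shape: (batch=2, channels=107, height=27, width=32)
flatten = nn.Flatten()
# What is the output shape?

Input shape: (2, 107, 27, 32)
Output shape: (2, 92448)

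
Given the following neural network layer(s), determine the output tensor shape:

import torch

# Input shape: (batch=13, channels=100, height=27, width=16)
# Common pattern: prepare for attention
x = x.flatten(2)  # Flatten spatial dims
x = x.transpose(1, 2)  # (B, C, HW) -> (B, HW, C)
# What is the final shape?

Input shape: (13, 100, 27, 16)
  -> after flatten(2): (13, 100, 432)
Output shape: (13, 432, 100)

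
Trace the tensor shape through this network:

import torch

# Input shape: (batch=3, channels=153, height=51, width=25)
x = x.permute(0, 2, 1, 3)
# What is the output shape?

Input shape: (3, 153, 51, 25)
Output shape: (3, 51, 153, 25)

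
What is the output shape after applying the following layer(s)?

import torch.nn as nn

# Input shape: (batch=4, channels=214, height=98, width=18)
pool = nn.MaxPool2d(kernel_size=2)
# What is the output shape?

Input shape: (4, 214, 98, 18)
Output shape: (4, 214, 49, 9)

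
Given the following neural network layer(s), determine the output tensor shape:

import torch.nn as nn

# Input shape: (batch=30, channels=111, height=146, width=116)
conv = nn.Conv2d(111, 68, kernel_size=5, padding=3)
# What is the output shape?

Input shape: (30, 111, 146, 116)
Output shape: (30, 68, 148, 118)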